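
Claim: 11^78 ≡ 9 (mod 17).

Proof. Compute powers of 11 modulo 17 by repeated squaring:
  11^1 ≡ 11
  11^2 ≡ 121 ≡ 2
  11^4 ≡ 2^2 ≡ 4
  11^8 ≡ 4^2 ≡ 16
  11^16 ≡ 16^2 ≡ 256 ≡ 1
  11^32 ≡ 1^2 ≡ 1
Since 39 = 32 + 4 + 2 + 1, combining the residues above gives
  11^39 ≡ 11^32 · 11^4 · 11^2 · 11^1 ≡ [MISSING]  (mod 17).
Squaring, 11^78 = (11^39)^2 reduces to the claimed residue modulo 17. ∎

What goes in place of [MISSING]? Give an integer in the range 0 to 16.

3

11^32 · 11^4 · 11^2 · 11^1 ≡ 1 · 4 · 2 · 11 = 88.
88 mod 17 = 3, so 11^39 ≡ 3 (mod 17).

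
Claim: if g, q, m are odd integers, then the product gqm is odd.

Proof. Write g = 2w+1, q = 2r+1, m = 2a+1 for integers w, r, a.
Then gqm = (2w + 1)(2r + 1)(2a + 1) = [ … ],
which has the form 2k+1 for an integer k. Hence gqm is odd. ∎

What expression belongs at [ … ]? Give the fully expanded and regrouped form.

2(4arw + 2ar + 2aw + a + 2rw + r + w) + 1

Expanding: (2w + 1)(2r + 1)(2a + 1) = 8arw + 4ar + 4aw + 2a + 4rw + 2r + 2w + 1.
Every term except the constant is even, so this is 2(4arw + 2ar + 2aw + a + 2rw + r + w) + 1,
and 4arw + 2ar + 2aw + a + 2rw + r + w ∈ ℤ gives the required form.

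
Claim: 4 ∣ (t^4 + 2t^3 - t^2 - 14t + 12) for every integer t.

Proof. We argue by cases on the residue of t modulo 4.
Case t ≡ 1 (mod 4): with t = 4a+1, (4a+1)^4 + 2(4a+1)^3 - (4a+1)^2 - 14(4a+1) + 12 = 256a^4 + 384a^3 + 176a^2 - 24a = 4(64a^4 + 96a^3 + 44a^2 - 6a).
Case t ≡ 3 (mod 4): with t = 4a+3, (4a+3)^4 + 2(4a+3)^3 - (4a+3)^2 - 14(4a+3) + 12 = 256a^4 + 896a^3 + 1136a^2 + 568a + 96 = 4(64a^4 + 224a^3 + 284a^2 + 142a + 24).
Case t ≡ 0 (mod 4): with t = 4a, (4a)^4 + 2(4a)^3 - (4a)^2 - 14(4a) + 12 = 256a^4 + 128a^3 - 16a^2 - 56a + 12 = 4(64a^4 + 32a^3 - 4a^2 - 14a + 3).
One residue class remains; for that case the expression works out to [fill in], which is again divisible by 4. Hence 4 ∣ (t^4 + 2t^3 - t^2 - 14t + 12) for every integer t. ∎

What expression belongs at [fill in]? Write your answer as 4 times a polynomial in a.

Only t ≡ 2 (mod 4) is unaccounted for. Put t = 4a+2:
(4a+2)^4 + 2(4a+2)^3 - (4a+2)^2 - 14(4a+2) + 12 expands to 256a^4 + 640a^3 + 560a^2 + 152a + 12,
and factoring out 4 leaves 4(64a^4 + 160a^3 + 140a^2 + 38a + 3).

4(64a^4 + 160a^3 + 140a^2 + 38a + 3)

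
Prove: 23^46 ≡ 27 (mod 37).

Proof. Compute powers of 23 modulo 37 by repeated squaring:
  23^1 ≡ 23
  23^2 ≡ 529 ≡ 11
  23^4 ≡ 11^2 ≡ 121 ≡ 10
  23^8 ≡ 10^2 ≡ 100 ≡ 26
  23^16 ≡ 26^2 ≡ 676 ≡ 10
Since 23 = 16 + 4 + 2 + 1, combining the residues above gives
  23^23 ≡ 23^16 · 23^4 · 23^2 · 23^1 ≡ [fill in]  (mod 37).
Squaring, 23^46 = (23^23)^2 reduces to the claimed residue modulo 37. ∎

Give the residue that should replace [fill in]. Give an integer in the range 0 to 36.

29

Multiply the listed residues: 10 · 10 · 11 · 23 = 100 → 1100 → 25300.
Reducing modulo 37: 25300 = 683·37 + 29, so 23^23 ≡ 29.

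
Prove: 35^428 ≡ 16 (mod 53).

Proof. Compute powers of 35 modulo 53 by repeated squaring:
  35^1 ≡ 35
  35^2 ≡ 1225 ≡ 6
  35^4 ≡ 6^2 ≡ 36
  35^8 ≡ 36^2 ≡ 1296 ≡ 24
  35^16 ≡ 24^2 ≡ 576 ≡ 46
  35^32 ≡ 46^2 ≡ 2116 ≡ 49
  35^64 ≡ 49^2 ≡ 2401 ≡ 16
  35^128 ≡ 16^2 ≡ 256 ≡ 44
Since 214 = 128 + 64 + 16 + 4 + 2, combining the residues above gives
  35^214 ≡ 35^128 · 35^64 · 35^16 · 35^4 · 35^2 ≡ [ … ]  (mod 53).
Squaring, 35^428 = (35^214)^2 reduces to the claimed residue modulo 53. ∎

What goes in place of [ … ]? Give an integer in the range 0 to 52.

35^128 · 35^64 · 35^16 · 35^4 · 35^2 ≡ 44 · 16 · 46 · 36 · 6 = 6994944.
6994944 mod 53 = 4, so 35^214 ≡ 4 (mod 53).

4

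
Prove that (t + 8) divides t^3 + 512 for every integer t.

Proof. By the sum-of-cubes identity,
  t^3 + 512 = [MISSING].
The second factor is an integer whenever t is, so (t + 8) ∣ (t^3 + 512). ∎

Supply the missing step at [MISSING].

(t + 8)(t^2 - 8t + 64)

Polynomial division of t^3 + 512 by t + 8 leaves remainder 0 and quotient t^2 - 8t + 64.
Hence t^3 + 512 = (t + 8)(t^2 - 8t + 64).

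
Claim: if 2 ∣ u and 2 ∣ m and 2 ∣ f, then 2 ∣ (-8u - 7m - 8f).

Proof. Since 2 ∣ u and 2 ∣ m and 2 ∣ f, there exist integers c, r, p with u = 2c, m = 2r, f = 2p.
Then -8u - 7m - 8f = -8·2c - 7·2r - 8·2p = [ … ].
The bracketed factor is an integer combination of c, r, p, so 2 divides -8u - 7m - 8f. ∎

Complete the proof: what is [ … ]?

2(-8c - 8p - 7r)

Each term has a factor of 2: -8·2c - 7·2r - 8·2p = 2·(-8c - 8p - 7r).
Since -8c - 8p - 7r is an integer, 2 ∣ (-8u - 7m - 8f).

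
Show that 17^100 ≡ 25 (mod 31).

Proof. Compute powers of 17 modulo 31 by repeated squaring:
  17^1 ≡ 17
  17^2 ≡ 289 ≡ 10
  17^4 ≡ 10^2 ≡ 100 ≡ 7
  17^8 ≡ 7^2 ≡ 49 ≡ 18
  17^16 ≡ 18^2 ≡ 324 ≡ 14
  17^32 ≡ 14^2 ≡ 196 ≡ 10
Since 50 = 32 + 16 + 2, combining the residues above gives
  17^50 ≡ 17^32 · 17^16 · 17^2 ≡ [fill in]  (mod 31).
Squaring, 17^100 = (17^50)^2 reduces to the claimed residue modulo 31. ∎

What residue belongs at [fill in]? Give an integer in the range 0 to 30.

17^32 · 17^16 · 17^2 ≡ 10 · 14 · 10 = 1400.
1400 mod 31 = 5, so 17^50 ≡ 5 (mod 31).

5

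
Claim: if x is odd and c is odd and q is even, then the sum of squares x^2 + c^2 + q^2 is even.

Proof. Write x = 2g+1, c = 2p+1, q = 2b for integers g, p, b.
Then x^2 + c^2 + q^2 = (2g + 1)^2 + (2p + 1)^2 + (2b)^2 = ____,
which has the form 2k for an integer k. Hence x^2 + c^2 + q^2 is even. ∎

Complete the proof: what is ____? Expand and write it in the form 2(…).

2(2b^2 + 2g^2 + 2g + 2p^2 + 2p + 1)

(2g + 1)^2 + (2p + 1)^2 + (2b)^2 = 4b^2 + 4g^2 + 4g + 4p^2 + 4p + 2
= 2(2b^2 + 2g^2 + 2g + 2p^2 + 2p + 1).
Since 2b^2 + 2g^2 + 2g + 2p^2 + 2p + 1 is an integer, the sum of squares is of the form 2k for an integer k.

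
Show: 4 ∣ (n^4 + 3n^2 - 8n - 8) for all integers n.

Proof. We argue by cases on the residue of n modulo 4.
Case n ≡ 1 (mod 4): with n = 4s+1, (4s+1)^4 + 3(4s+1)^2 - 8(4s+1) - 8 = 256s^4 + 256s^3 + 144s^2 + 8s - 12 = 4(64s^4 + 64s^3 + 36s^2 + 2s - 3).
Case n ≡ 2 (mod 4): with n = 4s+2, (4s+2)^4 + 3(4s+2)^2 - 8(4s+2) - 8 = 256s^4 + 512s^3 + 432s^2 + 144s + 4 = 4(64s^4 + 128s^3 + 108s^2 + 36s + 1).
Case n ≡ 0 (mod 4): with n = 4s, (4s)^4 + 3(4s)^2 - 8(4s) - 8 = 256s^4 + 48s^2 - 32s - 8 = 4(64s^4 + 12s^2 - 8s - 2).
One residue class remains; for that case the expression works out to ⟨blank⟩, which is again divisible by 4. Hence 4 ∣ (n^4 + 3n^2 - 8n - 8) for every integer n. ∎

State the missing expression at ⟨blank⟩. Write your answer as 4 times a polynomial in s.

4(64s^4 + 192s^3 + 228s^2 + 118s + 19)

The residues treated are {1, 2, 0}, so the missing case is n ≡ 3 (mod 4); write n = 4s+3.
Then (4s+3)^4 + 3(4s+3)^2 - 8(4s+3) - 8 = 256s^4 + 768s^3 + 912s^2 + 472s + 76 = 4(64s^4 + 192s^3 + 228s^2 + 118s + 19).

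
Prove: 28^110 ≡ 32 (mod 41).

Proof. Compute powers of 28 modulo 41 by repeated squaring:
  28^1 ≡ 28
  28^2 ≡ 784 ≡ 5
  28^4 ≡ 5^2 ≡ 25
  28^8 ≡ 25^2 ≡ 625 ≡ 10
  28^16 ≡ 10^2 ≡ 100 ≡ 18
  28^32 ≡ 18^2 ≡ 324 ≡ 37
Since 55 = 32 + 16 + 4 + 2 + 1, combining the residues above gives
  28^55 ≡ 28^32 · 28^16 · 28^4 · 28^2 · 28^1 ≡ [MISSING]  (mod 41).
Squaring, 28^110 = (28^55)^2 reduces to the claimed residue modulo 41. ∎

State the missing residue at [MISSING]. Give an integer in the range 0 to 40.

27

28^32 · 28^16 · 28^4 · 28^2 · 28^1 ≡ 37 · 18 · 25 · 5 · 28 = 2331000.
2331000 mod 41 = 27, so 28^55 ≡ 27 (mod 41).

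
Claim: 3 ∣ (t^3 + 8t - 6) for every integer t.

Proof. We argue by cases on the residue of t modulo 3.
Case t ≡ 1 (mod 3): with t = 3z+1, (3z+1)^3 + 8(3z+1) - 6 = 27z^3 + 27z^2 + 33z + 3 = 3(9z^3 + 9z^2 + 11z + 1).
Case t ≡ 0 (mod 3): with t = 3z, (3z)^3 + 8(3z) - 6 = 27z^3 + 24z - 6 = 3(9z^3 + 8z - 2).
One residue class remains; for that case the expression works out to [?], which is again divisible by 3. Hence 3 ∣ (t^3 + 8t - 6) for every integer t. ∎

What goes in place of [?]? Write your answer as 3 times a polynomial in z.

3(9z^3 + 18z^2 + 20z + 6)

The residues treated are {1, 0}, so the missing case is t ≡ 2 (mod 3); write t = 3z+2.
Then (3z+2)^3 + 8(3z+2) - 6 = 27z^3 + 54z^2 + 60z + 18 = 3(9z^3 + 18z^2 + 20z + 6).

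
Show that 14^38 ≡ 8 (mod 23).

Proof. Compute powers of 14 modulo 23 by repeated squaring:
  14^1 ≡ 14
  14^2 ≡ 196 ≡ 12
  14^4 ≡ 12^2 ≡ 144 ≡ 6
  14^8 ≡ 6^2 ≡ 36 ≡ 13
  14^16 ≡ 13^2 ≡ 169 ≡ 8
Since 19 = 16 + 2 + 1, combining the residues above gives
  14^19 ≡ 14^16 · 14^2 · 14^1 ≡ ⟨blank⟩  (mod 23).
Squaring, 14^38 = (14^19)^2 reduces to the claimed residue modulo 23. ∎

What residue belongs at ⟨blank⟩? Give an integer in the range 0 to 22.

14^16 · 14^2 · 14^1 ≡ 8 · 12 · 14 = 1344.
1344 mod 23 = 10, so 14^19 ≡ 10 (mod 23).

10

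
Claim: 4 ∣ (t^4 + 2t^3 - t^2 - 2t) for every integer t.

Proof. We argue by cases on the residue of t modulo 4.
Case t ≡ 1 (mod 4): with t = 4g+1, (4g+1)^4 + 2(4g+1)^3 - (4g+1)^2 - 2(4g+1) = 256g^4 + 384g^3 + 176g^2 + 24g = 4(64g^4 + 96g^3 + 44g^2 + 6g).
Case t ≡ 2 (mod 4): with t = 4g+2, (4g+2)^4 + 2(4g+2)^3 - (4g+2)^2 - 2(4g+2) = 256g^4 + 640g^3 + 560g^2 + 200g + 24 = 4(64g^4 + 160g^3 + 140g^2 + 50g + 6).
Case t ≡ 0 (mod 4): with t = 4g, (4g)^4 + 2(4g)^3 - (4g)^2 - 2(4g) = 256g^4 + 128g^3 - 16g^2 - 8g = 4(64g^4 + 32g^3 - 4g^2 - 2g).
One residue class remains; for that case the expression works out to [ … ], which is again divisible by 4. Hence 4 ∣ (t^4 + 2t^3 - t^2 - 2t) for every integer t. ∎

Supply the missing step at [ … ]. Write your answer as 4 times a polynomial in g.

4(64g^4 + 224g^3 + 284g^2 + 154g + 30)

The residues treated are {1, 2, 0}, so the missing case is t ≡ 3 (mod 4); write t = 4g+3.
Then (4g+3)^4 + 2(4g+3)^3 - (4g+3)^2 - 2(4g+3) = 256g^4 + 896g^3 + 1136g^2 + 616g + 120 = 4(64g^4 + 224g^3 + 284g^2 + 154g + 30).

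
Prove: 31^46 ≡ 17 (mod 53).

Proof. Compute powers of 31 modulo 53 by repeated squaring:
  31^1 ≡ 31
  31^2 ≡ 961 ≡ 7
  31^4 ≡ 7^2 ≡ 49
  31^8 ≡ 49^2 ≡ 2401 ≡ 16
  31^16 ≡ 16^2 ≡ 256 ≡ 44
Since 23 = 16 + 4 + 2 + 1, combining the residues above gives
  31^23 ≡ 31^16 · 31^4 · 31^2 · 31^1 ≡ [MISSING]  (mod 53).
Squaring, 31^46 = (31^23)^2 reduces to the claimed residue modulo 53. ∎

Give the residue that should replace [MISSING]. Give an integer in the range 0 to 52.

Multiply the listed residues: 44 · 49 · 7 · 31 = 2156 → 15092 → 467852.
Reducing modulo 53: 467852 = 8827·53 + 21, so 31^23 ≡ 21.

21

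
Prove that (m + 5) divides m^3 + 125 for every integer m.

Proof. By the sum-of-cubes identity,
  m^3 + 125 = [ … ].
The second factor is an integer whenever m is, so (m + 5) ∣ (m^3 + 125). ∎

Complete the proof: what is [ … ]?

(m + 5)(m^2 - 5m + 25)

a^3 + b^3 = (a + b)(a^2 - ab + b^2). With a = m, b = 5:
m^3 + 125 = (m + 5)(m^2 - 5m + 25).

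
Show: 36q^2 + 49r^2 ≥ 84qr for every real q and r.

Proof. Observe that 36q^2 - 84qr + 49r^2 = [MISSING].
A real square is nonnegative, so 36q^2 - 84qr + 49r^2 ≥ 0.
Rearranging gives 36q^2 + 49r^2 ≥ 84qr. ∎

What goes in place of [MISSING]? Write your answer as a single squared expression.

(6q - 7r)^2

The leading and trailing coefficients are 6^2 and 7^2, and 84 = 2·6·7, so the trinomial is (6q - 7r)^2.
Hence 36q^2 - 84qr + 49r^2 ≥ 0.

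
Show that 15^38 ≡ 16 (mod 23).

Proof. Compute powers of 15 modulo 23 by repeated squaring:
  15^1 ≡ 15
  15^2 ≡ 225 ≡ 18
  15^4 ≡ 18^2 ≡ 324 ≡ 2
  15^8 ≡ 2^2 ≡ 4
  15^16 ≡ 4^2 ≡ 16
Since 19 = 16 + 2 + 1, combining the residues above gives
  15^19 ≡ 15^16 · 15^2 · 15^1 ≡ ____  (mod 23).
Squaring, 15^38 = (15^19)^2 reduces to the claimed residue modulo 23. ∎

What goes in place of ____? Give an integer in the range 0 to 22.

15^16 · 15^2 · 15^1 ≡ 16 · 18 · 15 = 4320.
4320 mod 23 = 19, so 15^19 ≡ 19 (mod 23).

19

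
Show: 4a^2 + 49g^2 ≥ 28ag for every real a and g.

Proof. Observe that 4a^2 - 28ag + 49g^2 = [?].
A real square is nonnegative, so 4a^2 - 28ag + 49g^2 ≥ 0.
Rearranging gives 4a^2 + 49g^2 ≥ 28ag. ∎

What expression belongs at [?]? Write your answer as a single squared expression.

4a^2 - 28ag + 49g^2 is a perfect-square trinomial: the outer terms are (2a)^2 and (7g)^2, and the cross term is -2·2a·7g.
So 4a^2 - 28ag + 49g^2 = (2a - 7g)^2 ≥ 0.

(2a - 7g)^2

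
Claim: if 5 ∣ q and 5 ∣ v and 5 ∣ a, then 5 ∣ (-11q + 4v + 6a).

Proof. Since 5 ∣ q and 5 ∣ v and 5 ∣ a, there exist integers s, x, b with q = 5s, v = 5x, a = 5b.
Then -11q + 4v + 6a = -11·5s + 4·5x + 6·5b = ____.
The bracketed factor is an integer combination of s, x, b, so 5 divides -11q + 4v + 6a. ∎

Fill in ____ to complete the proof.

5(6b - 11s + 4x)

Each term has a factor of 5: -11·5s + 4·5x + 6·5b = 5·(6b - 11s + 4x).
Since 6b - 11s + 4x is an integer, 5 ∣ (-11q + 4v + 6a).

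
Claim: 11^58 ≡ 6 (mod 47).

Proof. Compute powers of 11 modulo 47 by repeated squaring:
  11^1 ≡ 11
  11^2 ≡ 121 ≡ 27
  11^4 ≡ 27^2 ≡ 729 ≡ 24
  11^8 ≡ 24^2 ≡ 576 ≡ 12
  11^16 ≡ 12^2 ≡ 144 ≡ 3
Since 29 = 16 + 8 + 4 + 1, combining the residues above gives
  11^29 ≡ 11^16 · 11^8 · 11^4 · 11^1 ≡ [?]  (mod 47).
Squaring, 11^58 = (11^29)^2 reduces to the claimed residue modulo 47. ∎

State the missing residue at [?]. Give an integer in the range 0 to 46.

10

Multiply the listed residues: 3 · 12 · 24 · 11 = 36 → 864 → 9504.
Reducing modulo 47: 9504 = 202·47 + 10, so 11^29 ≡ 10.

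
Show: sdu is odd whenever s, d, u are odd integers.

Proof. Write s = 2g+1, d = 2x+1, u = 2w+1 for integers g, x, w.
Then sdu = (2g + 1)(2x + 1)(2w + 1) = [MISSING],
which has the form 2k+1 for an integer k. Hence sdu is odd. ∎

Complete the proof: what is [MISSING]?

2(4gwx + 2gw + 2gx + g + 2wx + w + x) + 1

(2g + 1)(2x + 1)(2w + 1) = 8gwx + 4gw + 4gx + 2g + 4wx + 2w + 2x + 1
= 2(4gwx + 2gw + 2gx + g + 2wx + w + x) + 1.
Since 4gwx + 2gw + 2gx + g + 2wx + w + x is an integer, the product is of the form 2k+1 for an integer k.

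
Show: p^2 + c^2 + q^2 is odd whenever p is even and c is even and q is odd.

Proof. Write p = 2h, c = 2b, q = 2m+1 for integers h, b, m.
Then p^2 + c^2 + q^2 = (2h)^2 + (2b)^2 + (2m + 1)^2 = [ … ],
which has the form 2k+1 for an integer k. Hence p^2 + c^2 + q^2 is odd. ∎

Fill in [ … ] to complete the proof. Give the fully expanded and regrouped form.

Expanding: (2h)^2 + (2b)^2 + (2m + 1)^2 = 4b^2 + 4h^2 + 4m^2 + 4m + 1.
Every term except the constant is even, so this is 2(2b^2 + 2h^2 + 2m^2 + 2m) + 1,
and 2b^2 + 2h^2 + 2m^2 + 2m ∈ ℤ gives the required form.

2(2b^2 + 2h^2 + 2m^2 + 2m) + 1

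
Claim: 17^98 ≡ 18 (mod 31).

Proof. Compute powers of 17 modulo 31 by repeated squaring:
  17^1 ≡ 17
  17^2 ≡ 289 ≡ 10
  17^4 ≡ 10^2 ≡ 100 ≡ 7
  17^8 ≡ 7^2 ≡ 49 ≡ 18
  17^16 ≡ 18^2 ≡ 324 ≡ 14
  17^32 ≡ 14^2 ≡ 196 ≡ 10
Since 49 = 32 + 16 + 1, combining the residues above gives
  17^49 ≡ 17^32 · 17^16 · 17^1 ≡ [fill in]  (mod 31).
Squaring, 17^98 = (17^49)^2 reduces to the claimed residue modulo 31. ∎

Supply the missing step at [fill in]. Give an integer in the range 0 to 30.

24

Multiply the listed residues: 10 · 14 · 17 = 140 → 2380.
Reducing modulo 31: 2380 = 76·31 + 24, so 17^49 ≡ 24.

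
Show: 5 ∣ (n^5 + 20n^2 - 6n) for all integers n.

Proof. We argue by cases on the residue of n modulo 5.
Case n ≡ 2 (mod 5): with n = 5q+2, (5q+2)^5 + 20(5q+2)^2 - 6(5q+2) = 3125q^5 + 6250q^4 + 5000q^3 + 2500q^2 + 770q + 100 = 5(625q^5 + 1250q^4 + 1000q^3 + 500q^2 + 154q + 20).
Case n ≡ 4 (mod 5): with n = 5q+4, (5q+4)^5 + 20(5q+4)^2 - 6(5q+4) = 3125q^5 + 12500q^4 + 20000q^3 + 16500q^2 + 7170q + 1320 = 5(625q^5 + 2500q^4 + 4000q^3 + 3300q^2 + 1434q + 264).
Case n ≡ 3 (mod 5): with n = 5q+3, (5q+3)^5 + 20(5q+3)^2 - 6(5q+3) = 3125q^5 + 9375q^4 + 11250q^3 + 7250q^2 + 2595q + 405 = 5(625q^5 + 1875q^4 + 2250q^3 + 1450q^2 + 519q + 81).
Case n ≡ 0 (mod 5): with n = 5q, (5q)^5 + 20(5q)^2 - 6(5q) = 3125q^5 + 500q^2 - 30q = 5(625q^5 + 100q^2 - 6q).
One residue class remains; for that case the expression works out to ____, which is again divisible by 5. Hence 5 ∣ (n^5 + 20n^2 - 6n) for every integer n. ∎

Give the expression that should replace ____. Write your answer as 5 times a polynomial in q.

The residues treated are {2, 4, 3, 0}, so the missing case is n ≡ 1 (mod 5); write n = 5q+1.
Then (5q+1)^5 + 20(5q+1)^2 - 6(5q+1) = 3125q^5 + 3125q^4 + 1250q^3 + 750q^2 + 195q + 15 = 5(625q^5 + 625q^4 + 250q^3 + 150q^2 + 39q + 3).

5(625q^5 + 625q^4 + 250q^3 + 150q^2 + 39q + 3)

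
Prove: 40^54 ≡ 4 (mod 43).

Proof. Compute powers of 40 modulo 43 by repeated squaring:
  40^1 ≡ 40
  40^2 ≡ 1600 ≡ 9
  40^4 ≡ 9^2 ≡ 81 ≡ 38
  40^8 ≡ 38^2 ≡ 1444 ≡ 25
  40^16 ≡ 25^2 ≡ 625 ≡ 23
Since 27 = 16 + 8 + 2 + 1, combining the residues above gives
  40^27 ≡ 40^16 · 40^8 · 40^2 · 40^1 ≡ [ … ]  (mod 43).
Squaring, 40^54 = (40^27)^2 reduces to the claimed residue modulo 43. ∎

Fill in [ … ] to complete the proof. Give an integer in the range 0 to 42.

Multiply the listed residues: 23 · 25 · 9 · 40 = 575 → 5175 → 207000.
Reducing modulo 43: 207000 = 4813·43 + 41, so 40^27 ≡ 41.

41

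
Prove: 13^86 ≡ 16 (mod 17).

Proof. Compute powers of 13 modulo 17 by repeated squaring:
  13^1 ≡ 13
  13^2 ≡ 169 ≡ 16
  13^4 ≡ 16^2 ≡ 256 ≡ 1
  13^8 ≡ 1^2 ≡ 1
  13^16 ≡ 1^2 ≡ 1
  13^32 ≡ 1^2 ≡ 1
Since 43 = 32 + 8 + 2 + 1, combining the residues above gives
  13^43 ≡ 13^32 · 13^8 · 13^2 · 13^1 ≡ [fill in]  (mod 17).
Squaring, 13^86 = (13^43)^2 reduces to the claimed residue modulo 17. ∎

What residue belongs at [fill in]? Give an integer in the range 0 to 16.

Multiply the listed residues: 1 · 1 · 16 · 13 = 1 → 16 → 208.
Reducing modulo 17: 208 = 12·17 + 4, so 13^43 ≡ 4.

4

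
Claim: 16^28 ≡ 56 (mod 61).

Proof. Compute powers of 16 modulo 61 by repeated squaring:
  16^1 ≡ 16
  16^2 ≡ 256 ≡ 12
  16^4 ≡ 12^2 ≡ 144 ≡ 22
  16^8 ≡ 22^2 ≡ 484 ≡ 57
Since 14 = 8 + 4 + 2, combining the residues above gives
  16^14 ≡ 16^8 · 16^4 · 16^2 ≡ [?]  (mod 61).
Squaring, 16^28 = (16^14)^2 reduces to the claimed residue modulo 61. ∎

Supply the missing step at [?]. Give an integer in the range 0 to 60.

42

Multiply the listed residues: 57 · 22 · 12 = 1254 → 15048.
Reducing modulo 61: 15048 = 246·61 + 42, so 16^14 ≡ 42.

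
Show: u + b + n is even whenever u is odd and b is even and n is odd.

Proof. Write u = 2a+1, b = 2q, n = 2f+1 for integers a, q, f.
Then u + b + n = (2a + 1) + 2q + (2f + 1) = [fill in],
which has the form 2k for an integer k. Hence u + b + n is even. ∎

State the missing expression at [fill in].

(2a + 1) + 2q + (2f + 1) = 2a + 2f + 2q + 2
= 2(a + f + q + 1).
Since a + f + q + 1 is an integer, the sum is of the form 2k for an integer k.

2(a + f + q + 1)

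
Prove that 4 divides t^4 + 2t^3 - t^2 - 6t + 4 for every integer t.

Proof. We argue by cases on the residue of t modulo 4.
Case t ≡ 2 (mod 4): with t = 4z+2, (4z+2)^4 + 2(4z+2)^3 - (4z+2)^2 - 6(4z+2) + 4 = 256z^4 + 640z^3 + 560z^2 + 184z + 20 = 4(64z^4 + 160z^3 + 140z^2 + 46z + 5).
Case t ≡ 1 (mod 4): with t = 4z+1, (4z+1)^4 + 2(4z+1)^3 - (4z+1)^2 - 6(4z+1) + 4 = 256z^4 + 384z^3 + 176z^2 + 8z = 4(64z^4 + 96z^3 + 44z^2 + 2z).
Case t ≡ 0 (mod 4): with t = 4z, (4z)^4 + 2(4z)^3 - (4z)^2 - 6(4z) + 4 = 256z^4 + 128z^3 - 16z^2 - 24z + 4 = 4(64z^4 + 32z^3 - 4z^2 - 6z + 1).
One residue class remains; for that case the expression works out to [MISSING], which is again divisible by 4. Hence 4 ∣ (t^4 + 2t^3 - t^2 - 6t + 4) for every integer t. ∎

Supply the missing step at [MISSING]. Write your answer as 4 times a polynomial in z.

4(64z^4 + 224z^3 + 284z^2 + 150z + 28)

Only t ≡ 3 (mod 4) is unaccounted for. Put t = 4z+3:
(4z+3)^4 + 2(4z+3)^3 - (4z+3)^2 - 6(4z+3) + 4 expands to 256z^4 + 896z^3 + 1136z^2 + 600z + 112,
and factoring out 4 leaves 4(64z^4 + 224z^3 + 284z^2 + 150z + 28).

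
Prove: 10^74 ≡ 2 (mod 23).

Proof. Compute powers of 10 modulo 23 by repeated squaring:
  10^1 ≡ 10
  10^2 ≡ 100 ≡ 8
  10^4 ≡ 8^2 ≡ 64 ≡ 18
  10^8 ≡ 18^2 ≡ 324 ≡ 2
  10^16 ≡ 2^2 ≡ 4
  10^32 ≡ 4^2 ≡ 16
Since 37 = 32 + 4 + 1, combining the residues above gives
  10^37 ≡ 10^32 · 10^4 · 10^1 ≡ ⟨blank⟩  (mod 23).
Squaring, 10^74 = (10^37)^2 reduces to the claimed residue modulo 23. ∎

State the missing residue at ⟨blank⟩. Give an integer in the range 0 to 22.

10^32 · 10^4 · 10^1 ≡ 16 · 18 · 10 = 2880.
2880 mod 23 = 5, so 10^37 ≡ 5 (mod 23).

5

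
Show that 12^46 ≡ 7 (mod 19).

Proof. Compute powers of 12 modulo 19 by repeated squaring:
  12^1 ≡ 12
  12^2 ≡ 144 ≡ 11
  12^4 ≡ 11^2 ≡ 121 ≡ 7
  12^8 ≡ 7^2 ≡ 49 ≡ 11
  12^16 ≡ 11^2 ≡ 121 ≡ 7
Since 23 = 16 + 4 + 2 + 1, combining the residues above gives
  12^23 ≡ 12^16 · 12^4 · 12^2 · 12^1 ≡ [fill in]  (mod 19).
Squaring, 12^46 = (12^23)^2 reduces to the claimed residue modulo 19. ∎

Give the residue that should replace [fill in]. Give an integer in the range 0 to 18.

8

12^16 · 12^4 · 12^2 · 12^1 ≡ 7 · 7 · 11 · 12 = 6468.
6468 mod 19 = 8, so 12^23 ≡ 8 (mod 19).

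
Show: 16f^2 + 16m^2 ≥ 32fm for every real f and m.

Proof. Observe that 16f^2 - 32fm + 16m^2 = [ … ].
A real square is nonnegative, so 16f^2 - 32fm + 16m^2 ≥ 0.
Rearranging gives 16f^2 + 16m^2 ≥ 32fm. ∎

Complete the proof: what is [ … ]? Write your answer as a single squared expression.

16f^2 - 32fm + 16m^2 is a perfect-square trinomial: the outer terms are (4f)^2 and (4m)^2, and the cross term is -2·4f·4m.
So 16f^2 - 32fm + 16m^2 = (4f - 4m)^2 ≥ 0.

(4f - 4m)^2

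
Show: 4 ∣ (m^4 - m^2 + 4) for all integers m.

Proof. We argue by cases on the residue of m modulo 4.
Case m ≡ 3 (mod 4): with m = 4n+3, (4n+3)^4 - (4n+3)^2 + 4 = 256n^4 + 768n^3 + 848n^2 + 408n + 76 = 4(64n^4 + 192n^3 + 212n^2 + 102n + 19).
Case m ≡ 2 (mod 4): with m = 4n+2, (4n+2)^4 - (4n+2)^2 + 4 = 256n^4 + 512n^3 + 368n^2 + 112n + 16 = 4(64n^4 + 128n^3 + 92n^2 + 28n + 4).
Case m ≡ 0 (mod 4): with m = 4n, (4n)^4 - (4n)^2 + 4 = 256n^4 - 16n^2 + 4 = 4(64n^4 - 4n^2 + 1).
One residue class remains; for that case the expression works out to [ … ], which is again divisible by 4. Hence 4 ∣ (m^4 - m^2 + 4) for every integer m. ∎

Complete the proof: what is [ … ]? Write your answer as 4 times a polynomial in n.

4(64n^4 + 64n^3 + 20n^2 + 2n + 1)

The residues treated are {3, 2, 0}, so the missing case is m ≡ 1 (mod 4); write m = 4n+1.
Then (4n+1)^4 - (4n+1)^2 + 4 = 256n^4 + 256n^3 + 80n^2 + 8n + 4 = 4(64n^4 + 64n^3 + 20n^2 + 2n + 1).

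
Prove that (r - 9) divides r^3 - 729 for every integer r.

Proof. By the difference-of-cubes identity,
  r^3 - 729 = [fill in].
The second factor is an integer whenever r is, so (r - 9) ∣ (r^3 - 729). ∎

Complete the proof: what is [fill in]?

(r - 9)(r^2 + 9r + 81)

a^3 - b^3 = (a - b)(a^2 + ab + b^2). With a = r, b = 9:
r^3 - 729 = (r - 9)(r^2 + 9r + 81).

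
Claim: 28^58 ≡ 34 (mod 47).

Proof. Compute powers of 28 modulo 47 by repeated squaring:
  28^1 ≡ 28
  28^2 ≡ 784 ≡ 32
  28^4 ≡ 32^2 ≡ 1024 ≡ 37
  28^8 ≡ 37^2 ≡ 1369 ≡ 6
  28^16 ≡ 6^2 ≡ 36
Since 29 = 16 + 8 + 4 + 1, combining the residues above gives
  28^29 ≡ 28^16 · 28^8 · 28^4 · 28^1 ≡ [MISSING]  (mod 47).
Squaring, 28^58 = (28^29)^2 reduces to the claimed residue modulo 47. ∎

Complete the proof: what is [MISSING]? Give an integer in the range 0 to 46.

9

28^16 · 28^8 · 28^4 · 28^1 ≡ 36 · 6 · 37 · 28 = 223776.
223776 mod 47 = 9, so 28^29 ≡ 9 (mod 47).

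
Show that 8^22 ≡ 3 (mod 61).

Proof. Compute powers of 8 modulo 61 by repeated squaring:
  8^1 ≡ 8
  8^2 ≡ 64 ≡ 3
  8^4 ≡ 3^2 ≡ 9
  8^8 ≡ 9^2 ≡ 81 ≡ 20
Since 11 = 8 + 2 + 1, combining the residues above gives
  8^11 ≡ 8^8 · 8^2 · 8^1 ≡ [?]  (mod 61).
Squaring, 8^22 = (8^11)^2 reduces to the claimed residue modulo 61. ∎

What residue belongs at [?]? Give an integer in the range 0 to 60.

Multiply the listed residues: 20 · 3 · 8 = 60 → 480.
Reducing modulo 61: 480 = 7·61 + 53, so 8^11 ≡ 53.

53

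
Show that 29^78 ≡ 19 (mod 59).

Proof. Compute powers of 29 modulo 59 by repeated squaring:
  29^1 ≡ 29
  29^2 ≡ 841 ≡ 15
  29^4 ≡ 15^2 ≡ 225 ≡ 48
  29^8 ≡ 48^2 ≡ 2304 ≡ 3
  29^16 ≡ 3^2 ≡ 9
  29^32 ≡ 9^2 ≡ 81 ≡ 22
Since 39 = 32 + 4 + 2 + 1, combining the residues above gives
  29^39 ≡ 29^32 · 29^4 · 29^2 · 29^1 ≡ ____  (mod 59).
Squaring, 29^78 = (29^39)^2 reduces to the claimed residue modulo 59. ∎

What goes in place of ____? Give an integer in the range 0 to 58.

29^32 · 29^4 · 29^2 · 29^1 ≡ 22 · 48 · 15 · 29 = 459360.
459360 mod 59 = 45, so 29^39 ≡ 45 (mod 59).

45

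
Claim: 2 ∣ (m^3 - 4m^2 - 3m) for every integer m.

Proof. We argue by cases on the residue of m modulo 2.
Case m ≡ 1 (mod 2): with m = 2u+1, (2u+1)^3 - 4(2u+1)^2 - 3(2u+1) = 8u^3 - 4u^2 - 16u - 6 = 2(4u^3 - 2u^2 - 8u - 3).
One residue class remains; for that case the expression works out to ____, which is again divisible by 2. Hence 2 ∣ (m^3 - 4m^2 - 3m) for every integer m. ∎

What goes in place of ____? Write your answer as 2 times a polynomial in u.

2(4u^3 - 8u^2 - 3u)

Only m ≡ 0 (mod 2) is unaccounted for. Put m = 2u:
(2u)^3 - 4(2u)^2 - 3(2u) expands to 8u^3 - 16u^2 - 6u,
and factoring out 2 leaves 2(4u^3 - 8u^2 - 3u).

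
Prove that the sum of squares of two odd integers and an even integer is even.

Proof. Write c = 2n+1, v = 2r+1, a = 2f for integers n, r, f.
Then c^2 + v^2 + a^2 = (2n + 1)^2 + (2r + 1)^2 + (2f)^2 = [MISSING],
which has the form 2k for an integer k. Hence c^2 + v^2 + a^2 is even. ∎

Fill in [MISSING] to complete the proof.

(2n + 1)^2 + (2r + 1)^2 + (2f)^2 = 4f^2 + 4n^2 + 4n + 4r^2 + 4r + 2
= 2(2f^2 + 2n^2 + 2n + 2r^2 + 2r + 1).
Since 2f^2 + 2n^2 + 2n + 2r^2 + 2r + 1 is an integer, the sum of squares is of the form 2k for an integer k.

2(2f^2 + 2n^2 + 2n + 2r^2 + 2r + 1)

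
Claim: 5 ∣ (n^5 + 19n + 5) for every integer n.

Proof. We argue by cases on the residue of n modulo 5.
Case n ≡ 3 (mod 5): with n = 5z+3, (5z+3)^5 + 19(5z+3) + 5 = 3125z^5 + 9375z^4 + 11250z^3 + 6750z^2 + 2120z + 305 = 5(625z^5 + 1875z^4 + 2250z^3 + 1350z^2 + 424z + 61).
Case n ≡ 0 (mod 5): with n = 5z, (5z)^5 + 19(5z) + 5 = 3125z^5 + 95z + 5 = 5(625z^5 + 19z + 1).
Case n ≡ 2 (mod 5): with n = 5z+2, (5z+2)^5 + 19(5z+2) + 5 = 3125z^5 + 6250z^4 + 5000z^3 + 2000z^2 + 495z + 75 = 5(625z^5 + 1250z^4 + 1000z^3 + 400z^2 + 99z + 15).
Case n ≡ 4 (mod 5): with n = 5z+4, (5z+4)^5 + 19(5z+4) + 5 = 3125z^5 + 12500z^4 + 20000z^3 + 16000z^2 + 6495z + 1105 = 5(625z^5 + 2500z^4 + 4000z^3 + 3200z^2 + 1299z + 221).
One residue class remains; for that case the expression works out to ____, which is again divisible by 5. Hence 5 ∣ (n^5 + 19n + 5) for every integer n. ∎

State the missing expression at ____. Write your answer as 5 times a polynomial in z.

5(625z^5 + 625z^4 + 250z^3 + 50z^2 + 24z + 5)

Only n ≡ 1 (mod 5) is unaccounted for. Put n = 5z+1:
(5z+1)^5 + 19(5z+1) + 5 expands to 3125z^5 + 3125z^4 + 1250z^3 + 250z^2 + 120z + 25,
and factoring out 5 leaves 5(625z^5 + 625z^4 + 250z^3 + 50z^2 + 24z + 5).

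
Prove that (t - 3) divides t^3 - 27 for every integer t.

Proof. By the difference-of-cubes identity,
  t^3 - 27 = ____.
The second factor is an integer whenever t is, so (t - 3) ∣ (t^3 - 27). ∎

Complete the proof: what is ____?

a^3 - b^3 = (a - b)(a^2 + ab + b^2). With a = t, b = 3:
t^3 - 27 = (t - 3)(t^2 + 3t + 9).

(t - 3)(t^2 + 3t + 9)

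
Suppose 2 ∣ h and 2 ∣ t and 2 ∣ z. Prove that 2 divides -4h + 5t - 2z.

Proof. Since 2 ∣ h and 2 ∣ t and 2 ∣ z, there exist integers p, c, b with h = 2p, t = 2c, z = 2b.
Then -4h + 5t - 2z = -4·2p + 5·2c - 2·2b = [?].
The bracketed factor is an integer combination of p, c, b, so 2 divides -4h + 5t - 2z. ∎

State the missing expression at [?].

Pull the common 2 out of every term: -4·2p + 5·2c - 2·2b = 2(-2b + 5c - 4p).
-2b + 5c - 4p is an integer, which exhibits the divisibility.

2(-2b + 5c - 4p)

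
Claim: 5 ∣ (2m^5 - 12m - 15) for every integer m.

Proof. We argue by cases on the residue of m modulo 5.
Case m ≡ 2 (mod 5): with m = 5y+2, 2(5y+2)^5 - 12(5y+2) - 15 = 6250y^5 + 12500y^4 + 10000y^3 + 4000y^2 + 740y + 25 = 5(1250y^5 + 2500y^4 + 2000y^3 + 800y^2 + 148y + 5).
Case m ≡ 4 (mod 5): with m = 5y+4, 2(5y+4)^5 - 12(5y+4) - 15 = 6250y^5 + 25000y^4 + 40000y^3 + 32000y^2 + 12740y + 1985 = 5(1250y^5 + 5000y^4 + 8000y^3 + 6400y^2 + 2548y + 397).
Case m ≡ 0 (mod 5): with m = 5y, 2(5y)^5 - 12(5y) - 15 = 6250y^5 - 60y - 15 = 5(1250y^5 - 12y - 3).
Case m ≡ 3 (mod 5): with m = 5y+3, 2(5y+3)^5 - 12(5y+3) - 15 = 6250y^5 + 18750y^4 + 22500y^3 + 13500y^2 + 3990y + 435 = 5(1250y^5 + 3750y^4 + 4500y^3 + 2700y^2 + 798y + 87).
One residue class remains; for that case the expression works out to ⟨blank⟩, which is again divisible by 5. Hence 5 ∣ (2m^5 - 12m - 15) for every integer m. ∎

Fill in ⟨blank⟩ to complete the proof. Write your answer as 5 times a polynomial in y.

Only m ≡ 1 (mod 5) is unaccounted for. Put m = 5y+1:
2(5y+1)^5 - 12(5y+1) - 15 expands to 6250y^5 + 6250y^4 + 2500y^3 + 500y^2 - 10y - 25,
and factoring out 5 leaves 5(1250y^5 + 1250y^4 + 500y^3 + 100y^2 - 2y - 5).

5(1250y^5 + 1250y^4 + 500y^3 + 100y^2 - 2y - 5)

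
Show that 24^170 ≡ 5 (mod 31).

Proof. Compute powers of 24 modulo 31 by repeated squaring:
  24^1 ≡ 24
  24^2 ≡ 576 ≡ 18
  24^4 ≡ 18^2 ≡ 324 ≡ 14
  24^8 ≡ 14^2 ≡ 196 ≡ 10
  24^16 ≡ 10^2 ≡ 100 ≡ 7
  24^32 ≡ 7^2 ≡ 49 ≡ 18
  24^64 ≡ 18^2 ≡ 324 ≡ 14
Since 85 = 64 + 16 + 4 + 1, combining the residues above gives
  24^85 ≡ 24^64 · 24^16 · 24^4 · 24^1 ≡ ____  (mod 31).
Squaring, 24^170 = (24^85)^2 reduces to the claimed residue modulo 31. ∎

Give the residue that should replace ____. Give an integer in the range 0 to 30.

6

24^64 · 24^16 · 24^4 · 24^1 ≡ 14 · 7 · 14 · 24 = 32928.
32928 mod 31 = 6, so 24^85 ≡ 6 (mod 31).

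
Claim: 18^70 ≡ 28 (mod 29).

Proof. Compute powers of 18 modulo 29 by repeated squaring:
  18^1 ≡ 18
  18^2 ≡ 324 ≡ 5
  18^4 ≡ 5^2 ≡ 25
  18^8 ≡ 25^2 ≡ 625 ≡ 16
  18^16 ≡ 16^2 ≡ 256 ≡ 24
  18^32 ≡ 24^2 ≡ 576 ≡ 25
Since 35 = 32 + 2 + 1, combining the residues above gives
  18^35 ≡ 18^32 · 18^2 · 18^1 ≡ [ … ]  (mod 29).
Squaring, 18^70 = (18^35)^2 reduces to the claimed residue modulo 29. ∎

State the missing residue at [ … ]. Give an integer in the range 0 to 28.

18^32 · 18^2 · 18^1 ≡ 25 · 5 · 18 = 2250.
2250 mod 29 = 17, so 18^35 ≡ 17 (mod 29).

17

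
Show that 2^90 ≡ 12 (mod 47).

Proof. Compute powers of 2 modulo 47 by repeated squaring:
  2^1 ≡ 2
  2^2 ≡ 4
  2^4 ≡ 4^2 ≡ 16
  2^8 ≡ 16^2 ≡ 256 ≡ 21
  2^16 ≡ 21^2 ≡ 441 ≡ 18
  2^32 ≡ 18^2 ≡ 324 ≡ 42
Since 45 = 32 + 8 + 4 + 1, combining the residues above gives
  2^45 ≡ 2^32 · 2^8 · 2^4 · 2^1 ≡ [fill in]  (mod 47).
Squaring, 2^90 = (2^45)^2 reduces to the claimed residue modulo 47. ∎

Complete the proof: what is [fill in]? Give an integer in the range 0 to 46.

24

Multiply the listed residues: 42 · 21 · 16 · 2 = 882 → 14112 → 28224.
Reducing modulo 47: 28224 = 600·47 + 24, so 2^45 ≡ 24.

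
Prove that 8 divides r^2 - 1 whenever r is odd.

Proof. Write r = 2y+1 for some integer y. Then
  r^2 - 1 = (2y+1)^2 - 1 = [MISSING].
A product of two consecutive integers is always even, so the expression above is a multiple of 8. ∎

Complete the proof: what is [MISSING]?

(2y+1)^2 - 1 = 4y^2 + 4y + 1 - 1 = 4y^2 + 4y = 4y(y+1).
Since y and y+1 are consecutive, y(y+1) is even, and 4·(even) is a multiple of 8.

4y(y + 1)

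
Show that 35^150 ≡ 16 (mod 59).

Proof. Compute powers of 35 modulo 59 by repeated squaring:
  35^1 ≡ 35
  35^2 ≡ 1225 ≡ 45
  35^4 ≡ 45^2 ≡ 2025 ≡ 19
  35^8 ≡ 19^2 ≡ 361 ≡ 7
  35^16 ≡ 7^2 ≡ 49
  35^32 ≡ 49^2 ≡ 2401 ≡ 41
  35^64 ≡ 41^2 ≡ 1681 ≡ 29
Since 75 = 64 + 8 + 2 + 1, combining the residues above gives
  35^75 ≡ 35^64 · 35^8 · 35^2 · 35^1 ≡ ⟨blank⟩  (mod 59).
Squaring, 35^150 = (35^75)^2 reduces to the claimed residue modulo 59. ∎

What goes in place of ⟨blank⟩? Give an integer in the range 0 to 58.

35^64 · 35^8 · 35^2 · 35^1 ≡ 29 · 7 · 45 · 35 = 319725.
319725 mod 59 = 4, so 35^75 ≡ 4 (mod 59).

4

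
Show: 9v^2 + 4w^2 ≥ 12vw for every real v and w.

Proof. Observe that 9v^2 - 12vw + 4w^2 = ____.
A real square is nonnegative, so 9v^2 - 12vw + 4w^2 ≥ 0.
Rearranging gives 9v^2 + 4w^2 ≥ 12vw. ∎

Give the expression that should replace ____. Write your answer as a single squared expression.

(3v - 2w)^2

9v^2 - 12vw + 4w^2 is a perfect-square trinomial: the outer terms are (3v)^2 and (2w)^2, and the cross term is -2·3v·2w.
So 9v^2 - 12vw + 4w^2 = (3v - 2w)^2 ≥ 0.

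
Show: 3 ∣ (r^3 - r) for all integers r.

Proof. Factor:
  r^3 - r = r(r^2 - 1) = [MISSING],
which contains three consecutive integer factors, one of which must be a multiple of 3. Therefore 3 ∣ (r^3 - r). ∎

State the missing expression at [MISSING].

r(r^2 - 1) = r(r - 1)(r + 1) = (r - 1)r(r + 1).
These three factors are consecutive integers, so their product is divisible by 3.

(r - 1)r(r + 1)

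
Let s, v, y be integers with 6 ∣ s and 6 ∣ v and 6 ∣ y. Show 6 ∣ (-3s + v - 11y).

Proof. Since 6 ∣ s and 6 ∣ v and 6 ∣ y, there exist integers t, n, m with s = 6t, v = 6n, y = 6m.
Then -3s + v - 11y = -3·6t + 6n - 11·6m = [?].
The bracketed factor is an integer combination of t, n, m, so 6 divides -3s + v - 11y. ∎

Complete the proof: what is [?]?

6(-11m + n - 3t)

Pull the common 6 out of every term: -3·6t + 6n - 11·6m = 6(-11m + n - 3t).
-11m + n - 3t is an integer, which exhibits the divisibility.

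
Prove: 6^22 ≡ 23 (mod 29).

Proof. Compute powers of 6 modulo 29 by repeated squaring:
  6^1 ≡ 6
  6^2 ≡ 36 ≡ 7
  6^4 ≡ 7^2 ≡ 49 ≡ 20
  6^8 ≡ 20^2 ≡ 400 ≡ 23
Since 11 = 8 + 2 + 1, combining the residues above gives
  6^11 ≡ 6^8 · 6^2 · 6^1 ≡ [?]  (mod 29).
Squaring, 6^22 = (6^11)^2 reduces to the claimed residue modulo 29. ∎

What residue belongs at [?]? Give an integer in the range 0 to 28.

Multiply the listed residues: 23 · 7 · 6 = 161 → 966.
Reducing modulo 29: 966 = 33·29 + 9, so 6^11 ≡ 9.

9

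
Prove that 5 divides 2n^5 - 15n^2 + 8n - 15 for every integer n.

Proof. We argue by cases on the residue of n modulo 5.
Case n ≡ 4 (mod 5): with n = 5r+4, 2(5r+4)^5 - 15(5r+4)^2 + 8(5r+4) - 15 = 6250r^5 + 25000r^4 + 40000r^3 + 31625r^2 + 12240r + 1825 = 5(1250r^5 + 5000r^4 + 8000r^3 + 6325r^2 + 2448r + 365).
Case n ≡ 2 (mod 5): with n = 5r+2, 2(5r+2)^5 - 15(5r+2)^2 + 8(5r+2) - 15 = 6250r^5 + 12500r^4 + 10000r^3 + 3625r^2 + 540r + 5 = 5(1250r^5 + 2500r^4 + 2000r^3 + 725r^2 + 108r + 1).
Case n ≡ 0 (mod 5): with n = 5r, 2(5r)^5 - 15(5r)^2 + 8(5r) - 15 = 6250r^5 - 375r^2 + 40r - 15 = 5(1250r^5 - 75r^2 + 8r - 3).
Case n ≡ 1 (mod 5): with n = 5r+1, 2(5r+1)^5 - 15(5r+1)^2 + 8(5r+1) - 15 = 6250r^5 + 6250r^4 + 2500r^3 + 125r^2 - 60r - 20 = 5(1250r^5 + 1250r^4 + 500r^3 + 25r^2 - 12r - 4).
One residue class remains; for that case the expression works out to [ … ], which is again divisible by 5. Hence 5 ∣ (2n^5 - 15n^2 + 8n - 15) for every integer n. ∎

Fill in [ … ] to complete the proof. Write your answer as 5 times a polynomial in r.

The residues treated are {4, 2, 0, 1}, so the missing case is n ≡ 3 (mod 5); write n = 5r+3.
Then 2(5r+3)^5 - 15(5r+3)^2 + 8(5r+3) - 15 = 6250r^5 + 18750r^4 + 22500r^3 + 13125r^2 + 3640r + 360 = 5(1250r^5 + 3750r^4 + 4500r^3 + 2625r^2 + 728r + 72).

5(1250r^5 + 3750r^4 + 4500r^3 + 2625r^2 + 728r + 72)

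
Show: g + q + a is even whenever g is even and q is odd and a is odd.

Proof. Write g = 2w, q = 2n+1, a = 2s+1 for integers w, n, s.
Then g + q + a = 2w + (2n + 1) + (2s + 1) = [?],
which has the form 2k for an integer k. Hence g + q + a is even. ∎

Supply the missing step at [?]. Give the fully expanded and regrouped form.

2(n + s + w + 1)

Expanding: 2w + (2n + 1) + (2s + 1) = 2n + 2s + 2w + 2.
Every term is even; pulling out the factor of 2 gives 2(n + s + w + 1).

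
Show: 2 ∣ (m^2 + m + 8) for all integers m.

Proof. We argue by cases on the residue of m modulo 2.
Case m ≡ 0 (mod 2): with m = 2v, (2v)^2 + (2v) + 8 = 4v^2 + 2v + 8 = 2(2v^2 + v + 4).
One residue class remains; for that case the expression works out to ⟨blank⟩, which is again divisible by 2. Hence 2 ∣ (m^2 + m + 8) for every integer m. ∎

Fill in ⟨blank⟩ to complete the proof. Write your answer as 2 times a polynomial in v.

The residues treated are {0}, so the missing case is m ≡ 1 (mod 2); write m = 2v+1.
Then (2v+1)^2 + (2v+1) + 8 = 4v^2 + 6v + 10 = 2(2v^2 + 3v + 5).

2(2v^2 + 3v + 5)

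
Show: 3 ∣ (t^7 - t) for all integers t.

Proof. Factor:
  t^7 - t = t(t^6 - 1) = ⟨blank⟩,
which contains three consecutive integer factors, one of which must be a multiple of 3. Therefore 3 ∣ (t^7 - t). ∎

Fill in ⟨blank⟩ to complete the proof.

t^6 - 1 = (t^2 - 1)(t^4 + t^2 + 1), and t^2 - 1 = (t-1)(t+1).
So t(t^6 - 1) = (t - 1)t(t + 1)(t^4 + t^2 + 1).

(t - 1)t(t + 1)(t^4 + t^2 + 1)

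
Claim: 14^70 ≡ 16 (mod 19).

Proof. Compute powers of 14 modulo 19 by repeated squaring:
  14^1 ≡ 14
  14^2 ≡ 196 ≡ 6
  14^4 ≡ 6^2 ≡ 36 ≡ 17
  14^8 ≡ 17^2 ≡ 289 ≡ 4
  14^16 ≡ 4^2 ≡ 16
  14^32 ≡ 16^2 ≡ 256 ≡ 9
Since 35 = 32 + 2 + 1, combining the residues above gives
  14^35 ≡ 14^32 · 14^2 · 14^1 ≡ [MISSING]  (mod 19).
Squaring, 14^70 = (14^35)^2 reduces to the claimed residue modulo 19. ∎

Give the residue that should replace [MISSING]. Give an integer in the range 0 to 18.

Multiply the listed residues: 9 · 6 · 14 = 54 → 756.
Reducing modulo 19: 756 = 39·19 + 15, so 14^35 ≡ 15.

15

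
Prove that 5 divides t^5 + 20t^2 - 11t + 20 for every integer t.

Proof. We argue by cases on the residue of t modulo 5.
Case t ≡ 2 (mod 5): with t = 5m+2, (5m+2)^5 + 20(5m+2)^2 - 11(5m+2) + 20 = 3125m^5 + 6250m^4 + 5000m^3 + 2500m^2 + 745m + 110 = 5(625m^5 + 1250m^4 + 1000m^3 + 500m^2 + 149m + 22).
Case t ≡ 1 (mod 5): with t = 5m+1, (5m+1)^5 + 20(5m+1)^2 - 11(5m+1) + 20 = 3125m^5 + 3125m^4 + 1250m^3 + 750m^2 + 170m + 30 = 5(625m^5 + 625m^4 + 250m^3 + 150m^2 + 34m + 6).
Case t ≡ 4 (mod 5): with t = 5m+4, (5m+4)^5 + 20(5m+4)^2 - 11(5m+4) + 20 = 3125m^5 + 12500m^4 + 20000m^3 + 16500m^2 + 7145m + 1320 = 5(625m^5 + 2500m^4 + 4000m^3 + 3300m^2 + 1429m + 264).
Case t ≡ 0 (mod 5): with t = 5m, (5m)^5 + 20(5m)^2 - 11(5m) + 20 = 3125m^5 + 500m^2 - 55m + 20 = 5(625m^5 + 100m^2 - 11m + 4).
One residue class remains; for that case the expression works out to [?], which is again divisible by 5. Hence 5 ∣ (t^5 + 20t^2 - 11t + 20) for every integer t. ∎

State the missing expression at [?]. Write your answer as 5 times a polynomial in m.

5(625m^5 + 1875m^4 + 2250m^3 + 1450m^2 + 514m + 82)

Only t ≡ 3 (mod 5) is unaccounted for. Put t = 5m+3:
(5m+3)^5 + 20(5m+3)^2 - 11(5m+3) + 20 expands to 3125m^5 + 9375m^4 + 11250m^3 + 7250m^2 + 2570m + 410,
and factoring out 5 leaves 5(625m^5 + 1875m^4 + 2250m^3 + 1450m^2 + 514m + 82).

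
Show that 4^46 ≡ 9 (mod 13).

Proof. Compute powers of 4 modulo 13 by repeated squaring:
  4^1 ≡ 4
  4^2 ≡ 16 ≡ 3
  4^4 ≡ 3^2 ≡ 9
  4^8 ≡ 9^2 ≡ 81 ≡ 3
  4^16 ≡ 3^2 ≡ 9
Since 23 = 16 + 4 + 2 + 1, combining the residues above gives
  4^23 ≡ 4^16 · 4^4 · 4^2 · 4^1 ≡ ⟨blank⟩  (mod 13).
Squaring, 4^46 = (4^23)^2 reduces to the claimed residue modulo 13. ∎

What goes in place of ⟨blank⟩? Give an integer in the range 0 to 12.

10

4^16 · 4^4 · 4^2 · 4^1 ≡ 9 · 9 · 3 · 4 = 972.
972 mod 13 = 10, so 4^23 ≡ 10 (mod 13).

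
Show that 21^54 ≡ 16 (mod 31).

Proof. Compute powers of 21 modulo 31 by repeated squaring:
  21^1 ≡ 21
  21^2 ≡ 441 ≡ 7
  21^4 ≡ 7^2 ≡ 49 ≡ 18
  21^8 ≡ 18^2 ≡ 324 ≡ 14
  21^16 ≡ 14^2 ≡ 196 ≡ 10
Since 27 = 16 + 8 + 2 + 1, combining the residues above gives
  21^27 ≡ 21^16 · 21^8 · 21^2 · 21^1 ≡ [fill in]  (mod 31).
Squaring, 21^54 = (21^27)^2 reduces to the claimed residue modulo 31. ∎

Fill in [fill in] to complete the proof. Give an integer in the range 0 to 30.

Multiply the listed residues: 10 · 14 · 7 · 21 = 140 → 980 → 20580.
Reducing modulo 31: 20580 = 663·31 + 27, so 21^27 ≡ 27.

27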